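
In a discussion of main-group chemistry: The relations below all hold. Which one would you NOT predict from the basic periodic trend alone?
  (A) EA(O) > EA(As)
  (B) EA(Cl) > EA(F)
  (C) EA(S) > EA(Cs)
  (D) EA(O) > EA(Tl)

(B)

The general trend: electron affinity increases across a period and decreases down a group.
(A) O (period 2, group 16) vs As (period 4, group 15): the stated order agrees with the simple trend.
(B) Cl (period 3, group 17) vs F (period 2, group 17): the stated order contradicts the simple trend.
(C) S (period 3, group 16) vs Cs (period 6, group 1): the stated order agrees with the simple trend.
(D) O (period 2, group 16) vs Tl (period 6, group 13): the stated order agrees with the simple trend.
The exception is (B): F's small 2p subshell makes the incoming electron feel strong e⁻–e⁻ repulsion, so Cl actually releases more energy on gaining an electron.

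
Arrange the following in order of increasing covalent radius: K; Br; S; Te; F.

F, S, Br, Te, K

F is in period 2, group 17; S is in period 3, group 16; K is in period 4, group 1; Br is in period 4, group 17; Te is in period 5, group 16.
Radius decreases left→right (rising Z_eff, same n) and increases top→bottom (higher n).
Here both period and group differ, so the two effects have to be weighed against each other.
S > F: both effects reinforce here, so S is clearly the larger of the two.
Br > S: period and group pull opposite ways; the down-group shift dominates (114 vs 103 pm).
Te > Br: both effects reinforce here, so Te is clearly the larger of the two.
K > Te: period and group pull opposite ways; the across-period shift dominates (196 vs 136 pm).
For reference (pm): F 64, S 103, K 196, Br 114, Te 136.
So from smallest to largest: F < S < Br < Te < K.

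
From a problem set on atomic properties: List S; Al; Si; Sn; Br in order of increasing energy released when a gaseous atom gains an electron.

Al < Sn < Si < S < Br

Electron affinity generally becomes more exothermic across a period toward the halogens and less exothermic down a group.
Neither a single period nor a single group — weigh both effects.
Sn > Al: period and group pull opposite ways; the across-period shift dominates (107 vs 42 kJ/mol).
Si > Sn: Si sits above Sn in group 14, so the down-group effect alone puts Si higher.
S > Si: both are in period 3; the period trend gives S the larger value.
Br > S: period and group pull opposite ways; the across-period shift dominates (325 vs 200 kJ/mol).
Approximate values (kJ/mol): Al 42, Si 134, S 200, Br 325, Sn 107.
So from lowest to highest: Al < Sn < Si < S < Br.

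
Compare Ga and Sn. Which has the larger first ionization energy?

First ionization energy rises across a period (greater Z_eff holds electrons more tightly) and falls down a group (valence electrons are farther from the nucleus).
A diagonal step moves right (one effect) and down (the opposite effect) at once.
Sn > Ga: the two effects oppose for this pair; the across-period effect wins (709 vs 579 kJ/mol).
Tabulated first ionization energy (kJ/mol): Ga 579, Sn 709.
So Sn has the larger first ionization energy (Sn > Ga).

Sn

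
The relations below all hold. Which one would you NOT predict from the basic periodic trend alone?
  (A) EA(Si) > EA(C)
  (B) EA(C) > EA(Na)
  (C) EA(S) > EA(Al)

(A)

The general trend: electron affinity increases across a period and decreases down a group.
(A) Si (period 3, group 14) vs C (period 2, group 14): the stated order contradicts the simple trend.
(B) C (period 2, group 14) vs Na (period 3, group 1): the stated order agrees with the simple trend.
(C) S (period 3, group 16) vs Al (period 3, group 13): the stated order agrees with the simple trend.
The exception is (A): Si's larger, more diffuse 3p orbitals accept an added electron slightly more readily than C's compact 2p.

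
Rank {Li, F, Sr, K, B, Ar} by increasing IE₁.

IE₁ increases left→right with effective nuclear charge and decreases top→bottom as the valence shell moves farther out.
Neither a single period nor a single group — weigh both effects.
Li > K: Li sits above K in group 1, so the down-group effect alone puts Li higher.
Sr > Li: period and group pull opposite ways; the across-period shift dominates (550 vs 520 kJ/mol).
B > Sr: both effects reinforce here, so B is clearly the higher of the two.
Ar > B: the two effects oppose for this pair; the across-period effect wins (1521 vs 801 kJ/mol).
F > Ar: period and group pull opposite ways; the down-group shift dominates (1681 vs 1521 kJ/mol).
Tabulated first ionization energy (kJ/mol): Li 520, B 801, F 1681, Ar 1521, K 419, Sr 550.
So from lowest to highest: K < Li < Sr < B < Ar < F.

K, Li, Sr, B, Ar, F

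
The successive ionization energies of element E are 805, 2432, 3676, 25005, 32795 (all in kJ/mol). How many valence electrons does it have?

Look for the largest jump between consecutive ionization energies: IE4/IE3 ≈ 6.8, far larger than any earlier ratio.
That jump marks the point where a core electron is being removed. So the atom has 3 valence electrons.

3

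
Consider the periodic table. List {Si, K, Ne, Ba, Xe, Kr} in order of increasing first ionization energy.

Ne is in period 2, group 18; Si is in period 3, group 14; K is in period 4, group 1; Kr is in period 4, group 18; Xe is in period 5, group 18; Ba is in period 6, group 2.
Removing the outermost electron gets harder across a period and easier down a group.
Neither a single period nor a single group — weigh both effects.
Ba > K: the two effects oppose for this pair; the across-period effect wins (503 vs 419 kJ/mol).
Si > Ba: both effects reinforce here, so Si is clearly the higher of the two.
Xe > Si: the two effects oppose for this pair; the across-period effect wins (1170 vs 786 kJ/mol).
Kr > Xe: they share group 18; the group trend gives Kr the larger value.
Ne > Kr: they share group 18; the group trend gives Ne the larger value.
For reference (kJ/mol): Ne 2081, Si 786, K 419, Kr 1351, Xe 1170, Ba 503.
So from lowest to highest: K < Ba < Si < Xe < Kr < Ne.

K, Ba, Si, Xe, Kr, Ne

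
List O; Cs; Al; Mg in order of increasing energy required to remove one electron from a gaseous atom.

O is in period 2, group 16; Mg is in period 3, group 2; Al is in period 3, group 13; Cs is in period 6, group 1.
First ionization energy rises across a period (greater Z_eff holds electrons more tightly) and falls down a group (valence electrons are farther from the nucleus).
Neither a single period nor a single group — weigh both effects.
Al > Cs: relative to Cs, both the across-period and down-group shifts push Al's first ionization energy up.
Mg > Al: this pair runs against the simple trend — see the exception note.
O > Mg: relative to Mg, both the across-period and down-group shifts push O's first ionization energy up.
Note the exception: Mg has a higher first ionization energy than Al, contrary to the simple trend — Al's single 3p electron is easier to remove than one from Mg's filled 3s².
For reference (kJ/mol): O 1314, Mg 738, Al 578, Cs 376.
So from lowest to highest: Cs < Al < Mg < O.

Cs, Al, Mg, O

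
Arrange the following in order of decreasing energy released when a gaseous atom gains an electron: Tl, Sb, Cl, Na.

Cl > Sb > Na > Tl

EA tends to increase across a period and decrease down a group, though the pattern is less regular than for IE or radius.
Here both period and group differ, so the two effects have to be weighed against each other.
Na > Tl: the two effects oppose for this pair; the down-group effect wins (53 vs 19 kJ/mol).
Sb > Na: the two effects oppose for this pair; the across-period effect wins (103 vs 53 kJ/mol).
Cl > Sb: relative to Sb, both the across-period and down-group shifts push Cl's electron affinity up.
Tabulated electron affinity (kJ/mol): Na 53, Cl 349, Sb 103, Tl 19.
So from highest to lowest: Cl > Sb > Na > Tl.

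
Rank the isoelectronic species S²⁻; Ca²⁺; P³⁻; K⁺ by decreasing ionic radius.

All of these have 18 electrons, so size is governed by nuclear charge alone: the more protons, the stronger the pull on the same electron cloud, and the smaller the ion.
Nuclear charges: Ca²⁺ (Z=20), K⁺ (Z=19), S²⁻ (Z=16), P³⁻ (Z=15).
Largest to smallest: P³⁻ > S²⁻ > K⁺ > Ca²⁺.

P³⁻ > S²⁻ > K⁺ > Ca²⁺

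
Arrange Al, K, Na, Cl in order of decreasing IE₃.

Na > K > Cl > Al

The third ionization energy removes an electron from the +2 ion. For each element: Al²⁺ still has 1 valence electron; K²⁺ is already 1 electron into the core; Na²⁺ is already 1 electron into the core; Cl²⁺ still has 5 valence electrons.
Breaking into a closed-shell core is much more expensive than removing a leftover valence electron — K and Na have the largest IE_3 here.
Valence configurations: Al²⁺ [Ne]3s¹, Cl²⁺ [Ne]3s²3p³.
Approximate IE_3 values (kJ/mol): Al 2745, K 4420, Na 6910, Cl 3822.
So the third ionization energies run Al < Cl < K < Na.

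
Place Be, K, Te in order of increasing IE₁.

Be is in period 2, group 2; K is in period 4, group 1; Te is in period 5, group 16.
Across a period the outer electron is held more tightly (higher IE₁); down a group it sits in a higher shell, more shielded, and comes off more easily.
Neither a single period nor a single group — weigh both effects.
Te > K: period and group pull opposite ways; the across-period shift dominates (869 vs 419 kJ/mol).
Be > Te: the two effects oppose for this pair; the down-group effect wins (900 vs 869 kJ/mol).
For reference (kJ/mol): Be 900, K 419, Te 869.
So from lowest to highest: K < Te < Be.

K < Te < Be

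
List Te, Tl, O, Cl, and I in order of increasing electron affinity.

Atoms with high Z_eff and room in the valence shell (especially the halogens) have the most exothermic electron affinities.
Neither a single period nor a single group — weigh both effects.
O > Tl: both effects reinforce here, so O is clearly the higher of the two.
Te > O: this pair runs against the simple trend — see the exception note.
I > Te: both are in period 5; the period trend gives I the larger value.
Cl > I: Cl sits above I in group 17, so the down-group effect alone puts Cl higher.
Note the exception: Te has a higher electron affinity than O, contrary to the simple trend — O's compact 2p subshell gives strong electron–electron repulsion on the added electron.
Tabulated electron affinity (kJ/mol): O 141, Cl 349, Te 190, I 295, Tl 19.
So from lowest to highest: Tl < O < Te < I < Cl.

Tl < O < Te < I < Cl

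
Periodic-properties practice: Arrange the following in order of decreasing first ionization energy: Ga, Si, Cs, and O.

O > Si > Ga > Cs

O is in period 2, group 16; Si is in period 3, group 14; Ga is in period 4, group 13; Cs is in period 6, group 1.
Across a period the outer electron is held more tightly (higher IE₁); down a group it sits in a higher shell, more shielded, and comes off more easily.
Here both period and group differ, so the two effects have to be weighed against each other.
Ga > Cs: both effects reinforce here, so Ga is clearly the higher of the two.
Si > Ga: relative to Ga, both the across-period and down-group shifts push Si's first ionization energy up.
O > Si: both effects reinforce here, so O is clearly the higher of the two.
Approximate values (kJ/mol): O 1314, Si 786, Ga 579, Cs 376.
So from highest to lowest: O > Si > Ga > Cs.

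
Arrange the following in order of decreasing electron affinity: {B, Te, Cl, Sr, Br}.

B is in period 2, group 13; Cl is in period 3, group 17; Br is in period 4, group 17; Sr is in period 5, group 2; Te is in period 5, group 16.
Adding an electron releases more energy for atoms nearer the top right (short of the noble gases).
Here both period and group differ, so the two effects have to be weighed against each other.
B > Sr: both effects reinforce here, so B is clearly the higher of the two.
Te > B: period and group pull opposite ways; the across-period shift dominates (190 vs 27 kJ/mol).
Br > Te: both effects reinforce here, so Br is clearly the higher of the two.
Cl > Br: Cl sits above Br in group 17, so the down-group effect alone puts Cl higher.
Tabulated electron affinity (kJ/mol): B 27, Cl 349, Br 325, Sr 5, Te 190.
So from highest to lowest: Cl > Br > Te > B > Sr.

Cl > Br > Te > B > Sr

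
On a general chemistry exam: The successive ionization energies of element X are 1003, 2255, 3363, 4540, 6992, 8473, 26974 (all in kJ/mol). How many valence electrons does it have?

6

Look for the largest jump between consecutive ionization energies: IE7/IE6 ≈ 3.2, far larger than any earlier ratio.
That jump marks the point where a core electron is being removed. So the atom has 6 valence electrons.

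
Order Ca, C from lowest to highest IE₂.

IE_2 is the cost of taking one more electron from the +1 cation: Ca⁺ still has 1 valence electron; C⁺ still has 3 valence electrons.
All are still removing valence electrons, so compare the +1 ions as you would atoms: IE_2 generally rises across a period (higher Z_eff) and falls down a group (larger shell), subject to the usual subshell exceptions.
Valence configurations: Ca⁺ [Ar]4s¹, C⁺ [He]2s²2p¹.
Tabulated IE_2 (kJ/mol): Ca 1145, C 2353.
Hence IE_2: Ca < C.

Ca, C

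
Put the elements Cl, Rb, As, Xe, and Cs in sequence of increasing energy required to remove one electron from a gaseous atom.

Across a period the outer electron is held more tightly (higher IE₁); down a group it sits in a higher shell, more shielded, and comes off more easily.
Neither a single period nor a single group — weigh both effects.
Rb > Cs: Rb sits above Cs in group 1, so the down-group effect alone puts Rb higher.
As > Rb: both effects reinforce here, so As is clearly the higher of the two.
Xe > As: period and group pull opposite ways; the across-period shift dominates (1170 vs 947 kJ/mol).
Cl > Xe: period and group pull opposite ways; the down-group shift dominates (1251 vs 1170 kJ/mol).
For reference (kJ/mol): Cl 1251, As 947, Rb 403, Xe 1170, Cs 376.
So from lowest to highest: Cs < Rb < As < Xe < Cl.

Cs < Rb < As < Xe < Cl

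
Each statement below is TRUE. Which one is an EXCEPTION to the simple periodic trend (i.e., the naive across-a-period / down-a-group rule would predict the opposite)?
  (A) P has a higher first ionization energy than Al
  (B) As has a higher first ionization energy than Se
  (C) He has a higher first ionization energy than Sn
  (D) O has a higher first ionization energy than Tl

The general trend: first ionization energy increases across a period and decreases down a group.
(A) P (period 3, group 15) vs Al (period 3, group 13): the stated order agrees with the simple trend.
(B) As (period 4, group 15) vs Se (period 4, group 16): the stated order contradicts the simple trend.
(C) He (period 1, group 18) vs Sn (period 5, group 14): the stated order agrees with the simple trend.
(D) O (period 2, group 16) vs Tl (period 6, group 13): the stated order agrees with the simple trend.
The exception is (B): Se (4p⁴) ionizes more easily than half-filled As (4p³).

(B)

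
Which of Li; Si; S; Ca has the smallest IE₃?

Si

The third ionization energy removes an electron from the +2 ion. For each element: Li²⁺ is already 1 electron into the core; Si²⁺ still has 2 valence electrons; S²⁺ still has 4 valence electrons; Ca²⁺ is the bare [Ar] core.
Breaking into a closed-shell core is much more expensive than removing a leftover valence electron — Ca and Li have the largest IE_3 here.
Valence configurations: Si²⁺ [Ne]3s², S²⁺ [Ne]3s²3p².
Approximate IE_3 values (kJ/mol): Li 11815, Si 3232, S 3357, Ca 4912.
Putting it together, IE_3: Si < S < Ca < Li.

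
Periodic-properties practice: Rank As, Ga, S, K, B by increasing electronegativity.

B is in period 2, group 13; S is in period 3, group 16; K is in period 4, group 1; Ga is in period 4, group 13; As is in period 4, group 15.
Electronegativity increases across a period and decreases down a group, tracking effective nuclear charge and atomic size.
Here both period and group differ, so the two effects have to be weighed against each other.
Ga > K: both are in period 4; the period trend gives Ga the larger value.
B > Ga: B sits above Ga in group 13, so the down-group effect alone puts B higher.
As > B: the two effects oppose for this pair; the across-period effect wins (2.18 vs 2.04).
S > As: both effects reinforce here, so S is clearly the higher of the two.
Tabulated electronegativity (Pauling): B 2.04, S 2.58, K 0.82, Ga 1.81, As 2.18.
So from lowest to highest: K < Ga < B < As < S.

K < Ga < B < As < S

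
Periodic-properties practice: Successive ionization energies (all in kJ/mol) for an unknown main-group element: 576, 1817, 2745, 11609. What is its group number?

Look for the largest jump between consecutive ionization energies: IE4/IE3 ≈ 4.2, far larger than any earlier ratio.
That jump marks the point where a core electron is being removed. So the atom has 3 valence electrons.
A main-group element with 3 valence electrons is in group 13.

Group 13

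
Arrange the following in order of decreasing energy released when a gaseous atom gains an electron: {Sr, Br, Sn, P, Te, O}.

Atoms with high Z_eff and room in the valence shell (especially the halogens) have the most exothermic electron affinities.
Neither a single period nor a single group — weigh both effects.
P > Sr: relative to Sr, both the across-period and down-group shifts push P's electron affinity up.
Sn > P: this pair runs against the simple trend — see the exception note.
O > Sn: relative to Sn, both the across-period and down-group shifts push O's electron affinity up.
Te > O: this pair runs against the simple trend — see the exception note.
Br > Te: both effects reinforce here, so Br is clearly the higher of the two.
Note the exception: Sn has a higher electron affinity than P, contrary to the simple trend — adding an electron to P's half-filled np³ subshell costs electron-pairing energy.
Note the exception: Te has a higher electron affinity than O, contrary to the simple trend — O's compact 2p subshell gives strong electron–electron repulsion on the added electron.
For reference (kJ/mol): O 141, P 72, Br 325, Sr 5, Sn 107, Te 190.
So from highest to lowest: Br > Te > O > Sn > P > Sr.

Br, Te, O, Sn, P, Sr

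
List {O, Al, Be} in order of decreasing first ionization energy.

Be is in period 2, group 2; O is in period 2, group 16; Al is in period 3, group 13.
Removing the outermost electron gets harder across a period and easier down a group.
Here both period and group differ, so the two effects have to be weighed against each other.
Be > Al: period and group pull opposite ways; the down-group shift dominates (900 vs 578 kJ/mol).
O > Be: O lies to the right of Be in period 2, so the across-period effect alone puts O higher.
Tabulated first ionization energy (kJ/mol): Be 900, O 1314, Al 578.
So from highest to lowest: O > Be > Al.

O, Be, Al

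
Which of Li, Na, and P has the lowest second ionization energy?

Consider each +1 ion: Li⁺ is the bare [He] core; Na⁺ is the bare [Ne] core; P⁺ still has 4 valence electrons.
Breaking into a closed-shell core is much more expensive than removing a leftover valence electron — Na and Li have the largest IE_2 here.
Approximate IE_2 values (kJ/mol): Li 7298, Na 4562, P 1907.
Overall IE_2 order: P < Na < Li.

P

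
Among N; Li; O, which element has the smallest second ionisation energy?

After 1 electron has been removed, what remains? N⁺ still has 4 valence electrons; Li⁺ is the bare [He] core; O⁺ still has 5 valence electrons.
Core electrons are held far more tightly than valence electrons, so Li tops the IE_2 order.
Valence configurations: N⁺ [He]2s²2p², O⁺ [He]2s²2p³.
The numbers (kJ/mol): N 2856, Li 7298, O 3388.
Putting it together, IE_2: N < O < Li.

N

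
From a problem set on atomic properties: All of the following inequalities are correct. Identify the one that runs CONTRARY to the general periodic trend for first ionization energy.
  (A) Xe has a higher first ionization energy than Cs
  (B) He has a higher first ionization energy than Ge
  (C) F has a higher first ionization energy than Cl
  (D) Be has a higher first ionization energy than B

(D)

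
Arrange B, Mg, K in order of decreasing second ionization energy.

K > B > Mg

IE_2 is the cost of taking one more electron from the +1 cation: B⁺ still has 2 valence electrons; Mg⁺ still has 1 valence electron; K⁺ is the bare [Ar] core.
Breaking into a closed-shell core is much more expensive than removing a leftover valence electron — K has the largest IE_2 here.
Valence configurations: B⁺ [He]2s², Mg⁺ [Ne]3s¹.
The numbers (kJ/mol): B 2427, Mg 1451, K 3052.
Putting it together, IE_2: Mg < B < K.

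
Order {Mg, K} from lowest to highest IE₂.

Consider each +1 ion: Mg⁺ still has 1 valence electron; K⁺ is the bare [Ar] core.
Core electrons are held far more tightly than valence electrons, so K tops the IE_2 order.
Approximate IE_2 values (kJ/mol): Mg 1451, K 3052.
Putting it together, IE_2: Mg < K.

Mg < K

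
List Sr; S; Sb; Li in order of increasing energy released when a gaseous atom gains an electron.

Sr, Li, Sb, S

Li is in period 2, group 1; S is in period 3, group 16; Sr is in period 5, group 2; Sb is in period 5, group 15.
Atoms with high Z_eff and room in the valence shell (especially the halogens) have the most exothermic electron affinities.
Neither a single period nor a single group — weigh both effects.
Li > Sr: period and group pull opposite ways; the down-group shift dominates (60 vs 5 kJ/mol).
Sb > Li: the two effects oppose for this pair; the across-period effect wins (103 vs 60 kJ/mol).
S > Sb: relative to Sb, both the across-period and down-group shifts push S's electron affinity up.
For reference (kJ/mol): Li 60, S 200, Sr 5, Sb 103.
So from lowest to highest: Sr < Li < Sb < S.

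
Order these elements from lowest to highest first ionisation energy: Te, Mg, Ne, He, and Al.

Al < Mg < Te < Ne < He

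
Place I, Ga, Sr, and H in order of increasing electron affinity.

Sr, Ga, H, I

EA tends to increase across a period and decrease down a group, though the pattern is less regular than for IE or radius.
Neither a single period nor a single group — weigh both effects.
Ga > Sr: both effects reinforce here, so Ga is clearly the higher of the two.
H > Ga: the two effects oppose for this pair; the down-group effect wins (73 vs 29 kJ/mol).
I > H: the two effects oppose for this pair; the across-period effect wins (295 vs 73 kJ/mol).
For reference (kJ/mol): H 73, Ga 29, Sr 5, I 295.
So from lowest to highest: Sr < Ga < H < I.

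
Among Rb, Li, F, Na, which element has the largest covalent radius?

Rb

Li is in period 2, group 1; F is in period 2, group 17; Na is in period 3, group 1; Rb is in period 5, group 1.
Moving right in a period, electrons are added to the same shell under a stronger nuclear pull, so atoms get smaller; moving down, a new shell is opened and atoms get larger.
Here both period and group differ, so the two effects have to be weighed against each other.
Li > F: Li lies to the left of F in period 2, so the across-period effect alone puts Li larger.
Na > Li: Na sits below Li in group 1, so the down-group effect alone puts Na larger.
Rb > Na: Rb sits below Na in group 1, so the down-group effect alone puts Rb larger.
For reference (pm): Li 133, F 64, Na 155, Rb 210.
The largest covalent radius among these belongs to Rb.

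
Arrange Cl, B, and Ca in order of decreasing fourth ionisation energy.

After 3 electrons have been removed, what remains? Cl³⁺ still has 4 valence electrons; B³⁺ is the bare [He] core; Ca³⁺ is already 1 electron into the core.
Pulling an electron out of a noble-gas core costs far more than removing a remaining valence electron, so Ca and B sit at the high end of IE_4.
Tabulated IE_4 (kJ/mol): Cl 5159, B 25026, Ca 6491.
Hence IE_4: Cl < Ca < B.

B, Ca, Cl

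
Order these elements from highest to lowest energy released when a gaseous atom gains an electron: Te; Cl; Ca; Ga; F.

F is in period 2, group 17; Cl is in period 3, group 17; Ca is in period 4, group 2; Ga is in period 4, group 13; Te is in period 5, group 16.
Atoms with high Z_eff and room in the valence shell (especially the halogens) have the most exothermic electron affinities.
Here both period and group differ, so the two effects have to be weighed against each other.
Ga > Ca: both are in period 4; the period trend gives Ga the larger value.
Te > Ga: the two effects oppose for this pair; the across-period effect wins (190 vs 29 kJ/mol).
F > Te: both effects reinforce here, so F is clearly the higher of the two.
Cl > F: this pair runs against the simple trend — see the exception note.
Note the exception: Cl has a higher electron affinity than F, contrary to the simple trend — F's small 2p subshell makes the incoming electron feel strong e⁻–e⁻ repulsion, so Cl actually releases more energy on gaining an electron.
For reference (kJ/mol): F 328, Cl 349, Ca 2, Ga 29, Te 190.
So from highest to lowest: Cl > F > Te > Ga > Ca.

Cl > F > Te > Ga > Ca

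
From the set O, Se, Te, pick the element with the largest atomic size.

Te

Atomic radius shrinks across a period as nuclear charge pulls the same shell inward, and grows down a group as new shells are added.
All are in group 16, so atomic radius increases down the group.
The largest atomic size among these belongs to Te.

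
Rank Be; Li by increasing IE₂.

IE_2 is the cost of taking one more electron from the +1 cation: Be⁺ still has 1 valence electron; Li⁺ is the bare [He] core.
Breaking into a closed-shell core is much more expensive than removing a leftover valence electron — Li has the largest IE_2 here.
Approximate IE_2 values (kJ/mol): Be 1757, Li 7298.
Hence IE_2: Be < Li.

Be < Li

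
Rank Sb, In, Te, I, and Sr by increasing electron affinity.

Sr < In < Sb < Te < I

Sr is in period 5, group 2; In is in period 5, group 13; Sb is in period 5, group 15; Te is in period 5, group 16; I is in period 5, group 17.
Atoms with high Z_eff and room in the valence shell (especially the halogens) have the most exothermic electron affinities.
All lie in period 5, so electron affinity increases left to right.
So from lowest to highest: Sr < In < Sb < Te < I.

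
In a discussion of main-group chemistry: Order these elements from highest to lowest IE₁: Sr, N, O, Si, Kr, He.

He, N, Kr, O, Si, Sr

He is in period 1, group 18; N is in period 2, group 15; O is in period 2, group 16; Si is in period 3, group 14; Kr is in period 4, group 18; Sr is in period 5, group 2.
Removing the outermost electron gets harder across a period and easier down a group.
Here both period and group differ, so the two effects have to be weighed against each other.
Si > Sr: relative to Sr, both the across-period and down-group shifts push Si's first ionization energy up.
O > Si: relative to Si, both the across-period and down-group shifts push O's first ionization energy up.
Kr > O: the two effects oppose for this pair; the across-period effect wins (1351 vs 1314 kJ/mol).
N > Kr: the two effects oppose for this pair; the down-group effect wins (1402 vs 1351 kJ/mol).
He > N: both effects reinforce here, so He is clearly the higher of the two.
Note the exception: N has a higher first ionization energy than O, contrary to the simple trend — pairing an electron in O's 2p⁴ costs repulsion energy, so O ionizes more easily than half-filled N (2p³).
For reference (kJ/mol): He 2372, N 1402, O 1314, Si 786, Kr 1351, Sr 550.
So from highest to lowest: He > N > Kr > O > Si > Sr.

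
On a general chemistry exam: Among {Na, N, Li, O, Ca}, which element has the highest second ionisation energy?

The second ionization energy removes an electron from the +1 ion. For each element: Na⁺ is the bare [Ne] core; N⁺ still has 4 valence electrons; Li⁺ is the bare [He] core; O⁺ still has 5 valence electrons; Ca⁺ still has 1 valence electron.
Pulling an electron out of a noble-gas core costs far more than removing a remaining valence electron, so Na and Li sit at the high end of IE_2.
Valence configurations: N⁺ [He]2s²2p², O⁺ [He]2s²2p³, Ca⁺ [Ar]4s¹.
Tabulated IE_2 (kJ/mol): Na 4562, N 2856, Li 7298, O 3388, Ca 1145.
So the second ionization energies run Ca < N < O < Na < Li.

Li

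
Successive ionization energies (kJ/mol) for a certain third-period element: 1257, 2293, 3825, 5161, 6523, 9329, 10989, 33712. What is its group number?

Group 17

Look for the largest jump between consecutive ionization energies: IE8/IE7 ≈ 3.1, far larger than any earlier ratio.
That jump marks the point where a core electron is being removed. So the atom has 7 valence electrons.
A main-group element with 7 valence electrons is in group 17.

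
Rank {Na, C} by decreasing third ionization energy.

Na, C

IE_3 is the cost of taking one more electron from the +2 cation: Na²⁺ is already 1 electron into the core; C²⁺ still has 2 valence electrons.
Core electrons are held far more tightly than valence electrons, so Na tops the IE_3 order.
The numbers (kJ/mol): Na 6910, C 4620.
Overall IE_3 order: C < Na.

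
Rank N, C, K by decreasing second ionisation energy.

K, N, C

Consider each +1 ion: N⁺ still has 4 valence electrons; C⁺ still has 3 valence electrons; K⁺ is the bare [Ar] core.
Breaking into a closed-shell core is much more expensive than removing a leftover valence electron — K has the largest IE_2 here.
Valence configurations: N⁺ [He]2s²2p², C⁺ [He]2s²2p¹.
Approximate IE_2 values (kJ/mol): N 2856, C 2353, K 3052.
Hence IE_2: C < N < K.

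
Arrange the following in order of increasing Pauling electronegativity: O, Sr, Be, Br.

Be is in period 2, group 2; O is in period 2, group 16; Br is in period 4, group 17; Sr is in period 5, group 2.
Atoms toward the upper right of the periodic table pull bonding electrons most strongly.
Neither a single period nor a single group — weigh both effects.
Be > Sr: they share group 2; the group trend gives Be the larger value.
Br > Be: period and group pull opposite ways; the across-period shift dominates (2.96 vs 1.57).
O > Br: the two effects oppose for this pair; the down-group effect wins (3.44 vs 2.96).
Approximate values (Pauling): Be 1.57, O 3.44, Br 2.96, Sr 0.95.
So from lowest to highest: Sr < Be < Br < O.

Sr < Be < Br < O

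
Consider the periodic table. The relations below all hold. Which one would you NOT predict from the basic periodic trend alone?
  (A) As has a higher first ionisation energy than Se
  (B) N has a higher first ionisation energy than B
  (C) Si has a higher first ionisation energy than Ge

The general trend: first ionisation energy increases across a period and decreases down a group.
(A) As (period 4, group 15) vs Se (period 4, group 16): the stated order contradicts the simple trend.
(B) N (period 2, group 15) vs B (period 2, group 13): the stated order agrees with the simple trend.
(C) Si (period 3, group 14) vs Ge (period 4, group 14): the stated order agrees with the simple trend.
The exception is (A): Se (4p⁴) ionizes more easily than half-filled As (4p³).

(A)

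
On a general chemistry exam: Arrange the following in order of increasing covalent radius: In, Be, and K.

Be is in period 2, group 2; K is in period 4, group 1; In is in period 5, group 13.
Radius decreases left→right (rising Z_eff, same n) and increases top→bottom (higher n).
Here both period and group differ, so the two effects have to be weighed against each other.
In > Be: the two effects oppose for this pair; the down-group effect wins (142 vs 102 pm).
K > In: the two effects oppose for this pair; the across-period effect wins (196 vs 142 pm).
Approximate values (pm): Be 102, K 196, In 142.
So from smallest to largest: Be < In < K.

Be, In, K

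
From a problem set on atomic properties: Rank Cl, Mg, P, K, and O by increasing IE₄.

P < Cl < K < O < Mg

Consider each +3 ion: Cl³⁺ still has 4 valence electrons; Mg³⁺ is already 1 electron into the core; P³⁺ still has 2 valence electrons; K³⁺ is already 2 electrons into the core; O³⁺ still has 3 valence electrons.
Usually core removal costs more than valence removal, but here the competition is close: a tightly held n=2 valence electron can cost more to remove than an n=3 core electron, so the actual values have to decide it.
Valence configurations: Cl³⁺ [Ne]3s²3p², P³⁺ [Ne]3s², O³⁺ [He]2s²2p¹.
The numbers (kJ/mol): Cl 5159, Mg 10543, P 4964, K 5877, O 7469.
So the fourth ionization energies run P < Cl < K < O < Mg.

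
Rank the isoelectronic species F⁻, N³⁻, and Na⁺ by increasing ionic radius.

All of these have 10 electrons, so size is governed by nuclear charge alone: the more protons, the stronger the pull on the same electron cloud, and the smaller the ion.
Nuclear charges: Na⁺ (Z=11), F⁻ (Z=9), N³⁻ (Z=7).
Smallest to largest: Na⁺ < F⁻ < N³⁻.

Na⁺ < F⁻ < N³⁻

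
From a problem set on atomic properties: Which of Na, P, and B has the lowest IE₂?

P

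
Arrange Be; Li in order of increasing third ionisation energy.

Li < Be

Consider each +2 ion: Be²⁺ is the bare [He] core; Li²⁺ is already 1 electron into the core.
All of these are removing an electron from a noble-gas core or deeper; the smaller core (lower principal quantum number) is held far more tightly, and within a period the higher nuclear charge binds the same core more tightly.
Approximate IE_3 values (kJ/mol): Be 14849, Li 11815.
So the third ionization energies run Li < Be.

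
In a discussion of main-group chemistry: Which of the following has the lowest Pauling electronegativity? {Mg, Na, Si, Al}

Na

Electronegativity increases across a period and decreases down a group, tracking effective nuclear charge and atomic size.
All lie in period 3, so electronegativity increases left to right.
The lowest Pauling electronegativity among these belongs to Na.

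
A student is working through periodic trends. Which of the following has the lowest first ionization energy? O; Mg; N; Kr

Mg

Removing the outermost electron gets harder across a period and easier down a group.
These span different periods and groups, so the two trends combine.
O > Mg: relative to Mg, both the across-period and down-group shifts push O's first ionization energy up.
Kr > O: period and group pull opposite ways; the across-period shift dominates (1351 vs 1314 kJ/mol).
N > Kr: period and group pull opposite ways; the down-group shift dominates (1402 vs 1351 kJ/mol).
Note the exception: N has a higher first ionization energy than O, contrary to the simple trend — pairing an electron in O's 2p⁴ costs repulsion energy, so O ionizes more easily than half-filled N (2p³).
For reference (kJ/mol): N 1402, O 1314, Mg 738, Kr 1351.
The lowest first ionization energy among these belongs to Mg.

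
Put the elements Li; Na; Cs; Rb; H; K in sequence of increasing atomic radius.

H < Li < Na < K < Rb < Cs

H is in period 1, group 1; Li is in period 2, group 1; Na is in period 3, group 1; K is in period 4, group 1; Rb is in period 5, group 1; Cs is in period 6, group 1.
Radius decreases left→right (rising Z_eff, same n) and increases top→bottom (higher n).
All are in group 1, so atomic radius increases down the group.
So from smallest to largest: H < Li < Na < K < Rb < Cs.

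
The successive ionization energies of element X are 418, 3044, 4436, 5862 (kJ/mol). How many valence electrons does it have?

1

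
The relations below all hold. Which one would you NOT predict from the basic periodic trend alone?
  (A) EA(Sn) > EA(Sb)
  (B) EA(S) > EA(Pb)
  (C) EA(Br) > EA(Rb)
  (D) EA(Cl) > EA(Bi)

(A)

The general trend: electron affinity increases across a period and decreases down a group.
(A) Sn (period 5, group 14) vs Sb (period 5, group 15): the stated order contradicts the simple trend.
(B) S (period 3, group 16) vs Pb (period 6, group 14): the stated order agrees with the simple trend.
(C) Br (period 4, group 17) vs Rb (period 5, group 1): the stated order agrees with the simple trend.
(D) Cl (period 3, group 17) vs Bi (period 6, group 15): the stated order agrees with the simple trend.
The exception is (A): adding an electron to Sb's half-filled 5p³ is unfavourable, so Sn has the more exothermic EA.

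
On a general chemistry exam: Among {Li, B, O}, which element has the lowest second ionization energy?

Consider each +1 ion: Li⁺ is the bare [He] core; B⁺ still has 2 valence electrons; O⁺ still has 5 valence electrons.
Core electrons are held far more tightly than valence electrons, so Li tops the IE_2 order.
Valence configurations: B⁺ [He]2s², O⁺ [He]2s²2p³.
The numbers (kJ/mol): Li 7298, B 2427, O 3388.
Putting it together, IE_2: B < O < Li.

B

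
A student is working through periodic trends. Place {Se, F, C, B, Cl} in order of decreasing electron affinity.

Cl > F > Se > C > B

B is in period 2, group 13; C is in period 2, group 14; F is in period 2, group 17; Cl is in period 3, group 17; Se is in period 4, group 16.
Adding an electron releases more energy for atoms nearer the top right (short of the noble gases).
Here both period and group differ, so the two effects have to be weighed against each other.
C > B: C lies to the right of B in period 2, so the across-period effect alone puts C higher.
Se > C: period and group pull opposite ways; the across-period shift dominates (195 vs 122 kJ/mol).
F > Se: relative to Se, both the across-period and down-group shifts push F's electron affinity up.
Cl > F: this pair runs against the simple trend — see the exception note.
Note the exception: Cl has a higher electron affinity than F, contrary to the simple trend — F's small 2p subshell makes the incoming electron feel strong e⁻–e⁻ repulsion, so Cl actually releases more energy on gaining an electron.
Tabulated electron affinity (kJ/mol): B 27, C 122, F 328, Cl 349, Se 195.
So from highest to lowest: Cl > F > Se > C > B.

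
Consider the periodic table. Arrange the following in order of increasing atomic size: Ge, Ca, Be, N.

N < Be < Ge < Ca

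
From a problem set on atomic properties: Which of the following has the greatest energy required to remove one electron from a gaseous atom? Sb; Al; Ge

Sb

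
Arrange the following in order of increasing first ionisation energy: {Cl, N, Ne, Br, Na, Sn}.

Na < Sn < Br < Cl < N < Ne

First ionization energy rises across a period (greater Z_eff holds electrons more tightly) and falls down a group (valence electrons are farther from the nucleus).
These span different periods and groups, so the two trends combine.
Sn > Na: the two effects oppose for this pair; the across-period effect wins (709 vs 496 kJ/mol).
Br > Sn: relative to Sn, both the across-period and down-group shifts push Br's first ionization energy up.
Cl > Br: Cl sits above Br in group 17, so the down-group effect alone puts Cl higher.
N > Cl: the two effects oppose for this pair; the down-group effect wins (1402 vs 1251 kJ/mol).
Ne > N: both are in period 2; the period trend gives Ne the larger value.
Tabulated first ionization energy (kJ/mol): N 1402, Ne 2081, Na 496, Cl 1251, Br 1140, Sn 709.
So from lowest to highest: Na < Sn < Br < Cl < N < Ne.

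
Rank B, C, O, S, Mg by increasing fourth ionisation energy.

The fourth ionization energy removes an electron from the +3 ion. For each element: B³⁺ is the bare [He] core; C³⁺ still has 1 valence electron; O³⁺ still has 3 valence electrons; S³⁺ still has 3 valence electrons; Mg³⁺ is already 1 electron into the core.
Breaking into a closed-shell core is much more expensive than removing a leftover valence electron — Mg and B have the largest IE_4 here.
Valence configurations: C³⁺ [He]2s¹, O³⁺ [He]2s²2p¹, S³⁺ [Ne]3s²3p¹.
Approximate IE_4 values (kJ/mol): B 25026, C 6223, O 7469, S 4556, Mg 10543.
Hence IE_4: S < C < O < Mg < B.

S < C < O < Mg < B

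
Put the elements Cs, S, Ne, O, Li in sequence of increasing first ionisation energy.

Cs < Li < S < O < Ne

Li is in period 2, group 1; O is in period 2, group 16; Ne is in period 2, group 18; S is in period 3, group 16; Cs is in period 6, group 1.
First ionization energy rises across a period (greater Z_eff holds electrons more tightly) and falls down a group (valence electrons are farther from the nucleus).
These span different periods and groups, so the two trends combine.
Li > Cs: Li sits above Cs in group 1, so the down-group effect alone puts Li higher.
S > Li: period and group pull opposite ways; the across-period shift dominates (1000 vs 520 kJ/mol).
O > S: they share group 16; the group trend gives O the larger value.
Ne > O: both are in period 2; the period trend gives Ne the larger value.
For reference (kJ/mol): Li 520, O 1314, Ne 2081, S 1000, Cs 376.
So from lowest to highest: Cs < Li < S < O < Ne.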